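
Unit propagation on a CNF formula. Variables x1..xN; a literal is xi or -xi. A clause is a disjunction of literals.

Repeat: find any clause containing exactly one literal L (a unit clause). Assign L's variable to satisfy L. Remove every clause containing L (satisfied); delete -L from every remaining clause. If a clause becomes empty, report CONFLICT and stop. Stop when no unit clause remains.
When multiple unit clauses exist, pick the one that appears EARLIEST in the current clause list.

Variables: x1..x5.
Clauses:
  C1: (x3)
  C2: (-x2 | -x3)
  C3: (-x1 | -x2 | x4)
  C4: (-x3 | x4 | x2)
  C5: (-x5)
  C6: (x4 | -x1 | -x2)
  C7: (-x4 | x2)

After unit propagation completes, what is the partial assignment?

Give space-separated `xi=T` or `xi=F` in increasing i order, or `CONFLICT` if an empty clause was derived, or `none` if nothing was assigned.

unit clause [3] forces x3=T; simplify:
  drop -3 from [-2, -3] -> [-2]
  drop -3 from [-3, 4, 2] -> [4, 2]
  satisfied 1 clause(s); 6 remain; assigned so far: [3]
unit clause [-2] forces x2=F; simplify:
  drop 2 from [4, 2] -> [4]
  drop 2 from [-4, 2] -> [-4]
  satisfied 3 clause(s); 3 remain; assigned so far: [2, 3]
unit clause [4] forces x4=T; simplify:
  drop -4 from [-4] -> [] (empty!)
  satisfied 1 clause(s); 2 remain; assigned so far: [2, 3, 4]
CONFLICT (empty clause)

Answer: CONFLICT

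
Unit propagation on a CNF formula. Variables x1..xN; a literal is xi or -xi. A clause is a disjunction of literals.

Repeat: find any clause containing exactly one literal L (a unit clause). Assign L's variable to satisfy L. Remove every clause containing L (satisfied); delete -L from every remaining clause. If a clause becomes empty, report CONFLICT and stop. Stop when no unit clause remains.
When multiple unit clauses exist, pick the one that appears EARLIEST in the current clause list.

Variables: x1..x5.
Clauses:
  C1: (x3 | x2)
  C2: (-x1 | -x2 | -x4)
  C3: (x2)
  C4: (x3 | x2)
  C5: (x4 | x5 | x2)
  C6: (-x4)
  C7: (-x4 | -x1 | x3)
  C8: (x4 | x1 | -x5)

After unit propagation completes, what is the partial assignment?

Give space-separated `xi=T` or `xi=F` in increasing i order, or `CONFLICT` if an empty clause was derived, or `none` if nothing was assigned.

unit clause [2] forces x2=T; simplify:
  drop -2 from [-1, -2, -4] -> [-1, -4]
  satisfied 4 clause(s); 4 remain; assigned so far: [2]
unit clause [-4] forces x4=F; simplify:
  drop 4 from [4, 1, -5] -> [1, -5]
  satisfied 3 clause(s); 1 remain; assigned so far: [2, 4]

Answer: x2=T x4=F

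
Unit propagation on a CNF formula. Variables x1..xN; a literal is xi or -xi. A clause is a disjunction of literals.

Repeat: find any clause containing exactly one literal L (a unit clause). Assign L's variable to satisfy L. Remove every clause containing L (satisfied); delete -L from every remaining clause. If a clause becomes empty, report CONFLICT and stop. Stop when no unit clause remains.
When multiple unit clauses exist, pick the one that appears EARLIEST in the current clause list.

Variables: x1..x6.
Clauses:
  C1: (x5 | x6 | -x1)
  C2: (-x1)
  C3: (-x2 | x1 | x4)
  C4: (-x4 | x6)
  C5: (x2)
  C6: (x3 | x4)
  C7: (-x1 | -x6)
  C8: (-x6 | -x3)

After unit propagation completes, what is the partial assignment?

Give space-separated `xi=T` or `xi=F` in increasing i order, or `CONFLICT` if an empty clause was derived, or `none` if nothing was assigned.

unit clause [-1] forces x1=F; simplify:
  drop 1 from [-2, 1, 4] -> [-2, 4]
  satisfied 3 clause(s); 5 remain; assigned so far: [1]
unit clause [2] forces x2=T; simplify:
  drop -2 from [-2, 4] -> [4]
  satisfied 1 clause(s); 4 remain; assigned so far: [1, 2]
unit clause [4] forces x4=T; simplify:
  drop -4 from [-4, 6] -> [6]
  satisfied 2 clause(s); 2 remain; assigned so far: [1, 2, 4]
unit clause [6] forces x6=T; simplify:
  drop -6 from [-6, -3] -> [-3]
  satisfied 1 clause(s); 1 remain; assigned so far: [1, 2, 4, 6]
unit clause [-3] forces x3=F; simplify:
  satisfied 1 clause(s); 0 remain; assigned so far: [1, 2, 3, 4, 6]

Answer: x1=F x2=T x3=F x4=T x6=T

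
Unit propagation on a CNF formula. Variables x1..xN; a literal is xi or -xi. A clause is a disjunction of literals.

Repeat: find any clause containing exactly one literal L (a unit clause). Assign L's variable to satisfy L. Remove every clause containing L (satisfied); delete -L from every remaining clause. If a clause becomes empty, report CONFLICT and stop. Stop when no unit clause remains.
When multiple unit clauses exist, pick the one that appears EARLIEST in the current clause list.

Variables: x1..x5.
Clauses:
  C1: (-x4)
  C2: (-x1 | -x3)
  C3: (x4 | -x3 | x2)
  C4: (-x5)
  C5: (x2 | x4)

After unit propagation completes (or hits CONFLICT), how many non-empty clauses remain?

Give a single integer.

Answer: 1

Derivation:
unit clause [-4] forces x4=F; simplify:
  drop 4 from [4, -3, 2] -> [-3, 2]
  drop 4 from [2, 4] -> [2]
  satisfied 1 clause(s); 4 remain; assigned so far: [4]
unit clause [-5] forces x5=F; simplify:
  satisfied 1 clause(s); 3 remain; assigned so far: [4, 5]
unit clause [2] forces x2=T; simplify:
  satisfied 2 clause(s); 1 remain; assigned so far: [2, 4, 5]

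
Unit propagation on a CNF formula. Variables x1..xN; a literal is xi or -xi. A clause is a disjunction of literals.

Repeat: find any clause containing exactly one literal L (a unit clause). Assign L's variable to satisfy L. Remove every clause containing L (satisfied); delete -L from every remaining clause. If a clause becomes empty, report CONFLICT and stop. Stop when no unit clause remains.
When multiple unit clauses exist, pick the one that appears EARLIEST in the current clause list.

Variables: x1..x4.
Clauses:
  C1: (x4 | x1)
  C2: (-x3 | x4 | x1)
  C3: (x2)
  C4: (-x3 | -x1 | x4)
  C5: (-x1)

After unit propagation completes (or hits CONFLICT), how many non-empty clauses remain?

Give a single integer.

unit clause [2] forces x2=T; simplify:
  satisfied 1 clause(s); 4 remain; assigned so far: [2]
unit clause [-1] forces x1=F; simplify:
  drop 1 from [4, 1] -> [4]
  drop 1 from [-3, 4, 1] -> [-3, 4]
  satisfied 2 clause(s); 2 remain; assigned so far: [1, 2]
unit clause [4] forces x4=T; simplify:
  satisfied 2 clause(s); 0 remain; assigned so far: [1, 2, 4]

Answer: 0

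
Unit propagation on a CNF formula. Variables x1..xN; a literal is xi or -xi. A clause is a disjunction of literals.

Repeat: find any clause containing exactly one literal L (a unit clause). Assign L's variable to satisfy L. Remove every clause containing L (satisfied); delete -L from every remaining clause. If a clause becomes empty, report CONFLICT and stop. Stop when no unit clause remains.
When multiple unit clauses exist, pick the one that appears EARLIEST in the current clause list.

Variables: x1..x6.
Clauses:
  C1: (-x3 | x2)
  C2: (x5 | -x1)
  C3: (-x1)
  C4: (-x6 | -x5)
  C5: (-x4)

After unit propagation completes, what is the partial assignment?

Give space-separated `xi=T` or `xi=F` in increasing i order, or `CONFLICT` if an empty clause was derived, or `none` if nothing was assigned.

Answer: x1=F x4=F

Derivation:
unit clause [-1] forces x1=F; simplify:
  satisfied 2 clause(s); 3 remain; assigned so far: [1]
unit clause [-4] forces x4=F; simplify:
  satisfied 1 clause(s); 2 remain; assigned so far: [1, 4]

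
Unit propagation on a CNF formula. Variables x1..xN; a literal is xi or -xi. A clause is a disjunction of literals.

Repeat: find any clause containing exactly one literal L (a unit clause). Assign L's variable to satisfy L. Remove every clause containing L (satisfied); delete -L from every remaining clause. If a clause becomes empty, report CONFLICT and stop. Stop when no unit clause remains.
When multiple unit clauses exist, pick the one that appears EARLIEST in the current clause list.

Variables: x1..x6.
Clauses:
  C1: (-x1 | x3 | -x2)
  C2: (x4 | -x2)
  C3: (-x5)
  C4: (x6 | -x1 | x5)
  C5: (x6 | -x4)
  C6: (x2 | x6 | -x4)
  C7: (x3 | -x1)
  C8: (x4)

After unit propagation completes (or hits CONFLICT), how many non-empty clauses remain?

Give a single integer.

unit clause [-5] forces x5=F; simplify:
  drop 5 from [6, -1, 5] -> [6, -1]
  satisfied 1 clause(s); 7 remain; assigned so far: [5]
unit clause [4] forces x4=T; simplify:
  drop -4 from [6, -4] -> [6]
  drop -4 from [2, 6, -4] -> [2, 6]
  satisfied 2 clause(s); 5 remain; assigned so far: [4, 5]
unit clause [6] forces x6=T; simplify:
  satisfied 3 clause(s); 2 remain; assigned so far: [4, 5, 6]

Answer: 2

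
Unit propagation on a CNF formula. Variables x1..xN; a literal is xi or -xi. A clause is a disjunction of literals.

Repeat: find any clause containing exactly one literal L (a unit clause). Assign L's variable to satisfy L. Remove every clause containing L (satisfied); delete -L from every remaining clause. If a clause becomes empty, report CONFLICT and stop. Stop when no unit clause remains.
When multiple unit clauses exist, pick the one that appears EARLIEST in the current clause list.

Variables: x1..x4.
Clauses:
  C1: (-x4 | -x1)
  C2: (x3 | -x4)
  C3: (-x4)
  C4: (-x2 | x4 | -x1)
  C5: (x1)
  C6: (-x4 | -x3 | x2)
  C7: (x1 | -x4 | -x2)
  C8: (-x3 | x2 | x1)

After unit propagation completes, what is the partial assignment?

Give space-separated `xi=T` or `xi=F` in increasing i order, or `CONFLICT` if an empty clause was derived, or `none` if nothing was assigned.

unit clause [-4] forces x4=F; simplify:
  drop 4 from [-2, 4, -1] -> [-2, -1]
  satisfied 5 clause(s); 3 remain; assigned so far: [4]
unit clause [1] forces x1=T; simplify:
  drop -1 from [-2, -1] -> [-2]
  satisfied 2 clause(s); 1 remain; assigned so far: [1, 4]
unit clause [-2] forces x2=F; simplify:
  satisfied 1 clause(s); 0 remain; assigned so far: [1, 2, 4]

Answer: x1=T x2=F x4=F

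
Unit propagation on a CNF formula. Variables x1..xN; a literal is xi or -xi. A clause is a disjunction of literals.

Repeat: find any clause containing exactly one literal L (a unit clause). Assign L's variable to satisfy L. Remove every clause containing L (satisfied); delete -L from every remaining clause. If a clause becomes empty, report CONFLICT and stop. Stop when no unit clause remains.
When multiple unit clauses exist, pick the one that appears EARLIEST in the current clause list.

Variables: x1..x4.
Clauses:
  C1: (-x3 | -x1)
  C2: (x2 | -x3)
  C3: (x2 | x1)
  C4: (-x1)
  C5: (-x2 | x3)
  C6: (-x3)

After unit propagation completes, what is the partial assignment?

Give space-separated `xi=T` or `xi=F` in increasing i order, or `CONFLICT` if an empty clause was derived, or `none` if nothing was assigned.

unit clause [-1] forces x1=F; simplify:
  drop 1 from [2, 1] -> [2]
  satisfied 2 clause(s); 4 remain; assigned so far: [1]
unit clause [2] forces x2=T; simplify:
  drop -2 from [-2, 3] -> [3]
  satisfied 2 clause(s); 2 remain; assigned so far: [1, 2]
unit clause [3] forces x3=T; simplify:
  drop -3 from [-3] -> [] (empty!)
  satisfied 1 clause(s); 1 remain; assigned so far: [1, 2, 3]
CONFLICT (empty clause)

Answer: CONFLICT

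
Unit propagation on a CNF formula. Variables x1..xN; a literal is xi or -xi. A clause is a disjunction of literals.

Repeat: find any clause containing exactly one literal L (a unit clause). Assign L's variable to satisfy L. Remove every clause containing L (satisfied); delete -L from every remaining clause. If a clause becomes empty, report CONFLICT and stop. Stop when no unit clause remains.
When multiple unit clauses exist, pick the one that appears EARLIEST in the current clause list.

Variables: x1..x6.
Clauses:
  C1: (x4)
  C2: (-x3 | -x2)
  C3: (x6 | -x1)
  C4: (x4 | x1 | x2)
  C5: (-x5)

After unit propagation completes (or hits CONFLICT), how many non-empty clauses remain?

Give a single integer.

Answer: 2

Derivation:
unit clause [4] forces x4=T; simplify:
  satisfied 2 clause(s); 3 remain; assigned so far: [4]
unit clause [-5] forces x5=F; simplify:
  satisfied 1 clause(s); 2 remain; assigned so far: [4, 5]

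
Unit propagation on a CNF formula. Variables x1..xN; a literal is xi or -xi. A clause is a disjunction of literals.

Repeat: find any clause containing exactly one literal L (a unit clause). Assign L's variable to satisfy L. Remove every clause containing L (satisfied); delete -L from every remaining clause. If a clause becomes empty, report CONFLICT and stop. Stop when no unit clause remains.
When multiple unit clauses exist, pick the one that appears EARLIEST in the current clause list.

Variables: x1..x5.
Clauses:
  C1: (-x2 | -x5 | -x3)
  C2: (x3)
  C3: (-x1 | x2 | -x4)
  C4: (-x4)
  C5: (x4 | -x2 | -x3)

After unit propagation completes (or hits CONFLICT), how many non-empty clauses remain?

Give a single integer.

Answer: 0

Derivation:
unit clause [3] forces x3=T; simplify:
  drop -3 from [-2, -5, -3] -> [-2, -5]
  drop -3 from [4, -2, -3] -> [4, -2]
  satisfied 1 clause(s); 4 remain; assigned so far: [3]
unit clause [-4] forces x4=F; simplify:
  drop 4 from [4, -2] -> [-2]
  satisfied 2 clause(s); 2 remain; assigned so far: [3, 4]
unit clause [-2] forces x2=F; simplify:
  satisfied 2 clause(s); 0 remain; assigned so far: [2, 3, 4]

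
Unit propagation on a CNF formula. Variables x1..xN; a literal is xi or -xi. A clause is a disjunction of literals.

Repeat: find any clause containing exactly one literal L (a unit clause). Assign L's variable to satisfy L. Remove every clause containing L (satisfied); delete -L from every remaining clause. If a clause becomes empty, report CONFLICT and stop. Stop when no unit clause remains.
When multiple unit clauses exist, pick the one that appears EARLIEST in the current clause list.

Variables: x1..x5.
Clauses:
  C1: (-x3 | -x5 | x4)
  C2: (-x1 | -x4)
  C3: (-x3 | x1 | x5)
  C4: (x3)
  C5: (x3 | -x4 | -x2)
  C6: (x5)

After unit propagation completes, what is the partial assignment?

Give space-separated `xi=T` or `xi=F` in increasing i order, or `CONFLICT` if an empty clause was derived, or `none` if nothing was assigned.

Answer: x1=F x3=T x4=T x5=T

Derivation:
unit clause [3] forces x3=T; simplify:
  drop -3 from [-3, -5, 4] -> [-5, 4]
  drop -3 from [-3, 1, 5] -> [1, 5]
  satisfied 2 clause(s); 4 remain; assigned so far: [3]
unit clause [5] forces x5=T; simplify:
  drop -5 from [-5, 4] -> [4]
  satisfied 2 clause(s); 2 remain; assigned so far: [3, 5]
unit clause [4] forces x4=T; simplify:
  drop -4 from [-1, -4] -> [-1]
  satisfied 1 clause(s); 1 remain; assigned so far: [3, 4, 5]
unit clause [-1] forces x1=F; simplify:
  satisfied 1 clause(s); 0 remain; assigned so far: [1, 3, 4, 5]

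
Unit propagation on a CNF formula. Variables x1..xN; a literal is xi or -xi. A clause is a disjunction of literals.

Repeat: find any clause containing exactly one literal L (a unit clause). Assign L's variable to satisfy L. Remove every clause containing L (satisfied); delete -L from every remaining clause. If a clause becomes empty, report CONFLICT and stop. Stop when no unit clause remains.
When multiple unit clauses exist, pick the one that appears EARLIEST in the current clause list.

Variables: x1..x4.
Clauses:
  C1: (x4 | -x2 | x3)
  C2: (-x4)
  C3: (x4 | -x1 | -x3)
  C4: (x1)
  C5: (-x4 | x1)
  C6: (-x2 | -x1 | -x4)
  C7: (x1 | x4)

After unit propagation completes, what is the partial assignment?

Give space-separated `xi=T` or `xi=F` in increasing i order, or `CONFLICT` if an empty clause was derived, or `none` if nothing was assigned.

Answer: x1=T x2=F x3=F x4=F

Derivation:
unit clause [-4] forces x4=F; simplify:
  drop 4 from [4, -2, 3] -> [-2, 3]
  drop 4 from [4, -1, -3] -> [-1, -3]
  drop 4 from [1, 4] -> [1]
  satisfied 3 clause(s); 4 remain; assigned so far: [4]
unit clause [1] forces x1=T; simplify:
  drop -1 from [-1, -3] -> [-3]
  satisfied 2 clause(s); 2 remain; assigned so far: [1, 4]
unit clause [-3] forces x3=F; simplify:
  drop 3 from [-2, 3] -> [-2]
  satisfied 1 clause(s); 1 remain; assigned so far: [1, 3, 4]
unit clause [-2] forces x2=F; simplify:
  satisfied 1 clause(s); 0 remain; assigned so far: [1, 2, 3, 4]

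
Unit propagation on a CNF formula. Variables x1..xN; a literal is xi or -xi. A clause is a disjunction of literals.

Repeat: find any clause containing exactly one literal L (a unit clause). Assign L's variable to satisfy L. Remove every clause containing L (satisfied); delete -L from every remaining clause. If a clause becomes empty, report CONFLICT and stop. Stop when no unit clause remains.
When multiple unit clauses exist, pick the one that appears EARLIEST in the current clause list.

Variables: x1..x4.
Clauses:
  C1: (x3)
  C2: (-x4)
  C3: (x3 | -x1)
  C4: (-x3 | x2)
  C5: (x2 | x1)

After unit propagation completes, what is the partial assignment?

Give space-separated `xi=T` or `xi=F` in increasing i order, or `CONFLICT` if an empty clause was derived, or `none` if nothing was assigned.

Answer: x2=T x3=T x4=F

Derivation:
unit clause [3] forces x3=T; simplify:
  drop -3 from [-3, 2] -> [2]
  satisfied 2 clause(s); 3 remain; assigned so far: [3]
unit clause [-4] forces x4=F; simplify:
  satisfied 1 clause(s); 2 remain; assigned so far: [3, 4]
unit clause [2] forces x2=T; simplify:
  satisfied 2 clause(s); 0 remain; assigned so far: [2, 3, 4]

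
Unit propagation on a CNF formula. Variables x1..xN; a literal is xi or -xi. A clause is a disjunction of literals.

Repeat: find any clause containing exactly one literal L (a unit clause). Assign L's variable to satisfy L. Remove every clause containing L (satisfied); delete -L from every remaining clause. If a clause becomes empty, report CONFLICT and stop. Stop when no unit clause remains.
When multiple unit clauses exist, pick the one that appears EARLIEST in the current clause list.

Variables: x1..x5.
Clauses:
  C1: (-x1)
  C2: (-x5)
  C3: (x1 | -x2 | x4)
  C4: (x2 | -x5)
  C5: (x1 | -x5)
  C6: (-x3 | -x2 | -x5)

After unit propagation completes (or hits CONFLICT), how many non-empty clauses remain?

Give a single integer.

Answer: 1

Derivation:
unit clause [-1] forces x1=F; simplify:
  drop 1 from [1, -2, 4] -> [-2, 4]
  drop 1 from [1, -5] -> [-5]
  satisfied 1 clause(s); 5 remain; assigned so far: [1]
unit clause [-5] forces x5=F; simplify:
  satisfied 4 clause(s); 1 remain; assigned so far: [1, 5]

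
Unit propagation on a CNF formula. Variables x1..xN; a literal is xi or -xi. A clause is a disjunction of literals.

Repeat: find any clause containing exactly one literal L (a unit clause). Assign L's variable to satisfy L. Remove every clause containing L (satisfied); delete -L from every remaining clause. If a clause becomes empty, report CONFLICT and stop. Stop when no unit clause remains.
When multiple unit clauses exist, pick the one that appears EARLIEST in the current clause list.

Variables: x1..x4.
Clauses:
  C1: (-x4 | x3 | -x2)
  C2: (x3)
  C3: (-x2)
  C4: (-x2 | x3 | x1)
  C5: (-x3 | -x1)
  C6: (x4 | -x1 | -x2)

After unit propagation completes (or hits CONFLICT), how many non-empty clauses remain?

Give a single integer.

unit clause [3] forces x3=T; simplify:
  drop -3 from [-3, -1] -> [-1]
  satisfied 3 clause(s); 3 remain; assigned so far: [3]
unit clause [-2] forces x2=F; simplify:
  satisfied 2 clause(s); 1 remain; assigned so far: [2, 3]
unit clause [-1] forces x1=F; simplify:
  satisfied 1 clause(s); 0 remain; assigned so far: [1, 2, 3]

Answer: 0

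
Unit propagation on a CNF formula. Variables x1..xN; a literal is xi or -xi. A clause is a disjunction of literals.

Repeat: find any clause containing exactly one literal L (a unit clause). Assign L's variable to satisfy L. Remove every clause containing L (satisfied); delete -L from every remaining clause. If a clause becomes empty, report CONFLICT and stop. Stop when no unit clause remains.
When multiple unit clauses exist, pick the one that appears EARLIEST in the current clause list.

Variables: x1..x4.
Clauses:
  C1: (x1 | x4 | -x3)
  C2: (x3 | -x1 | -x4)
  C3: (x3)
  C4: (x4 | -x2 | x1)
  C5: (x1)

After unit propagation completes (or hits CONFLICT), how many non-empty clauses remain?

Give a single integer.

unit clause [3] forces x3=T; simplify:
  drop -3 from [1, 4, -3] -> [1, 4]
  satisfied 2 clause(s); 3 remain; assigned so far: [3]
unit clause [1] forces x1=T; simplify:
  satisfied 3 clause(s); 0 remain; assigned so far: [1, 3]

Answer: 0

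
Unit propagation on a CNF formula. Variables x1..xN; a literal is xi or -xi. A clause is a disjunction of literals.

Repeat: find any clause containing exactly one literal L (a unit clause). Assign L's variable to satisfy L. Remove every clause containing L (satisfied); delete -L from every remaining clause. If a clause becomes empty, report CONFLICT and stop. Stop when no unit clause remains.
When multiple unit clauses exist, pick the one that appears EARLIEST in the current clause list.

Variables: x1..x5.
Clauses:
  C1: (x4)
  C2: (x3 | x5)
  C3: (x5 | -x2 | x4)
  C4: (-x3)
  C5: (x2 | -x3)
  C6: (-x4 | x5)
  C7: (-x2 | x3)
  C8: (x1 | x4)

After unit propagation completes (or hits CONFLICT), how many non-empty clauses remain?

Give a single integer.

unit clause [4] forces x4=T; simplify:
  drop -4 from [-4, 5] -> [5]
  satisfied 3 clause(s); 5 remain; assigned so far: [4]
unit clause [-3] forces x3=F; simplify:
  drop 3 from [3, 5] -> [5]
  drop 3 from [-2, 3] -> [-2]
  satisfied 2 clause(s); 3 remain; assigned so far: [3, 4]
unit clause [5] forces x5=T; simplify:
  satisfied 2 clause(s); 1 remain; assigned so far: [3, 4, 5]
unit clause [-2] forces x2=F; simplify:
  satisfied 1 clause(s); 0 remain; assigned so far: [2, 3, 4, 5]

Answer: 0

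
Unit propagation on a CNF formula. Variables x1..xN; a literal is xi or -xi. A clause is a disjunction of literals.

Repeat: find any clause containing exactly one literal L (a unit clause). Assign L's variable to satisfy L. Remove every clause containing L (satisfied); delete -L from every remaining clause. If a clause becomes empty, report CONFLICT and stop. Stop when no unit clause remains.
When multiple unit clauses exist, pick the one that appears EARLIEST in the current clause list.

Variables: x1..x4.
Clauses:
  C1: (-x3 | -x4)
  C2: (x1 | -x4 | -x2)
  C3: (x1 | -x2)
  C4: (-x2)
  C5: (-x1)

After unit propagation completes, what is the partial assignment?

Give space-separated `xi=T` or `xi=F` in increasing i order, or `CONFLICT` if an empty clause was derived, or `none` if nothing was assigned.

unit clause [-2] forces x2=F; simplify:
  satisfied 3 clause(s); 2 remain; assigned so far: [2]
unit clause [-1] forces x1=F; simplify:
  satisfied 1 clause(s); 1 remain; assigned so far: [1, 2]

Answer: x1=F x2=F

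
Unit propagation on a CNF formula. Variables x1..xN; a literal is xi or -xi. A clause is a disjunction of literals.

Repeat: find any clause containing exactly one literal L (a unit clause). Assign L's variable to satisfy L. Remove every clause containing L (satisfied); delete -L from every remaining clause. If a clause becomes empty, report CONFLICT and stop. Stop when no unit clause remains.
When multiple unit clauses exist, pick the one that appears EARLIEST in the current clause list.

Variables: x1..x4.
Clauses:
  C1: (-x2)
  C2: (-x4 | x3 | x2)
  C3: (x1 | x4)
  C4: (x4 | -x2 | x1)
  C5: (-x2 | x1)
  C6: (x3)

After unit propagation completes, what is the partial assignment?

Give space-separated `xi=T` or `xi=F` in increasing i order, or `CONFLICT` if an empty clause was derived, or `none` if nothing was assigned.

Answer: x2=F x3=T

Derivation:
unit clause [-2] forces x2=F; simplify:
  drop 2 from [-4, 3, 2] -> [-4, 3]
  satisfied 3 clause(s); 3 remain; assigned so far: [2]
unit clause [3] forces x3=T; simplify:
  satisfied 2 clause(s); 1 remain; assigned so far: [2, 3]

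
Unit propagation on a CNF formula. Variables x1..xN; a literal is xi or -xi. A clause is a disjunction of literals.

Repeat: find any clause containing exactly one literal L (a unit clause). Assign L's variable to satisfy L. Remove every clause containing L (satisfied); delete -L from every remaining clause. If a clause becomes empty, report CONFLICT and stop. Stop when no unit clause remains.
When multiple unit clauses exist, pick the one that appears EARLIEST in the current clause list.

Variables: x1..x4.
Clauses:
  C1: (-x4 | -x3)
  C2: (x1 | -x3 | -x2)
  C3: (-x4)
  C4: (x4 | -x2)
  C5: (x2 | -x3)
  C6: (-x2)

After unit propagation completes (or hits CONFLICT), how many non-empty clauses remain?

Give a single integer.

Answer: 0

Derivation:
unit clause [-4] forces x4=F; simplify:
  drop 4 from [4, -2] -> [-2]
  satisfied 2 clause(s); 4 remain; assigned so far: [4]
unit clause [-2] forces x2=F; simplify:
  drop 2 from [2, -3] -> [-3]
  satisfied 3 clause(s); 1 remain; assigned so far: [2, 4]
unit clause [-3] forces x3=F; simplify:
  satisfied 1 clause(s); 0 remain; assigned so far: [2, 3, 4]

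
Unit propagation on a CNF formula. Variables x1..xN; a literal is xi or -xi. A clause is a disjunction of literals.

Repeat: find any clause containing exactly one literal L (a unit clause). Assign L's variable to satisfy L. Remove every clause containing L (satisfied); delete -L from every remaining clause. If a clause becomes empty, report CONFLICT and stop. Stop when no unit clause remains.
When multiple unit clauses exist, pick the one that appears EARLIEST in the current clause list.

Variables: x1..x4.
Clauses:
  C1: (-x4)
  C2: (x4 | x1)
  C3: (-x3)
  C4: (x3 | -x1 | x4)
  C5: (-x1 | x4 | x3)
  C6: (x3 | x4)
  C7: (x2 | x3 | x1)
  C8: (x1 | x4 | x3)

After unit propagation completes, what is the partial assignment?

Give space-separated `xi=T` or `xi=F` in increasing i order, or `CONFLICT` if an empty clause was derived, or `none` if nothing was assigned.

Answer: CONFLICT

Derivation:
unit clause [-4] forces x4=F; simplify:
  drop 4 from [4, 1] -> [1]
  drop 4 from [3, -1, 4] -> [3, -1]
  drop 4 from [-1, 4, 3] -> [-1, 3]
  drop 4 from [3, 4] -> [3]
  drop 4 from [1, 4, 3] -> [1, 3]
  satisfied 1 clause(s); 7 remain; assigned so far: [4]
unit clause [1] forces x1=T; simplify:
  drop -1 from [3, -1] -> [3]
  drop -1 from [-1, 3] -> [3]
  satisfied 3 clause(s); 4 remain; assigned so far: [1, 4]
unit clause [-3] forces x3=F; simplify:
  drop 3 from [3] -> [] (empty!)
  drop 3 from [3] -> [] (empty!)
  drop 3 from [3] -> [] (empty!)
  satisfied 1 clause(s); 3 remain; assigned so far: [1, 3, 4]
CONFLICT (empty clause)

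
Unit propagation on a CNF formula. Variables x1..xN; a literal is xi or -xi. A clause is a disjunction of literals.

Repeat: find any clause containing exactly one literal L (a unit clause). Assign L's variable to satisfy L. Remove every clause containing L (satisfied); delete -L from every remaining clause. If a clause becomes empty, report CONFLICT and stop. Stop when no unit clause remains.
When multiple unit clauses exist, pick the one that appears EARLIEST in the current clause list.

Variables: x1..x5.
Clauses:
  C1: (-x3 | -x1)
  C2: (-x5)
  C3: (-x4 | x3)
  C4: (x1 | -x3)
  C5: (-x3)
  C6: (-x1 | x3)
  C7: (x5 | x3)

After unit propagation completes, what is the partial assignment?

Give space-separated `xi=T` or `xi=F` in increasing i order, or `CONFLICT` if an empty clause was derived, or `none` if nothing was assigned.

unit clause [-5] forces x5=F; simplify:
  drop 5 from [5, 3] -> [3]
  satisfied 1 clause(s); 6 remain; assigned so far: [5]
unit clause [-3] forces x3=F; simplify:
  drop 3 from [-4, 3] -> [-4]
  drop 3 from [-1, 3] -> [-1]
  drop 3 from [3] -> [] (empty!)
  satisfied 3 clause(s); 3 remain; assigned so far: [3, 5]
CONFLICT (empty clause)

Answer: CONFLICT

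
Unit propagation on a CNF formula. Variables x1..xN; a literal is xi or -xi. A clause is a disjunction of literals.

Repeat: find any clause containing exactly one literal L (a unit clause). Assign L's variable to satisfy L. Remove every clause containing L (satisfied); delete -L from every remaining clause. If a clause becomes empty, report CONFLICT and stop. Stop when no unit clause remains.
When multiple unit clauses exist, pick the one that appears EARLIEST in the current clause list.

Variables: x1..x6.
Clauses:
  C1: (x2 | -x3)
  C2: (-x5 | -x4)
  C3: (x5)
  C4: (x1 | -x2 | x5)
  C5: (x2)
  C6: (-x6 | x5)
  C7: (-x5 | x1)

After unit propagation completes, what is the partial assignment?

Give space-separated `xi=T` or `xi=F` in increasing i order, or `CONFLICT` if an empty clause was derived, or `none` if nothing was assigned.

unit clause [5] forces x5=T; simplify:
  drop -5 from [-5, -4] -> [-4]
  drop -5 from [-5, 1] -> [1]
  satisfied 3 clause(s); 4 remain; assigned so far: [5]
unit clause [-4] forces x4=F; simplify:
  satisfied 1 clause(s); 3 remain; assigned so far: [4, 5]
unit clause [2] forces x2=T; simplify:
  satisfied 2 clause(s); 1 remain; assigned so far: [2, 4, 5]
unit clause [1] forces x1=T; simplify:
  satisfied 1 clause(s); 0 remain; assigned so far: [1, 2, 4, 5]

Answer: x1=T x2=T x4=F x5=T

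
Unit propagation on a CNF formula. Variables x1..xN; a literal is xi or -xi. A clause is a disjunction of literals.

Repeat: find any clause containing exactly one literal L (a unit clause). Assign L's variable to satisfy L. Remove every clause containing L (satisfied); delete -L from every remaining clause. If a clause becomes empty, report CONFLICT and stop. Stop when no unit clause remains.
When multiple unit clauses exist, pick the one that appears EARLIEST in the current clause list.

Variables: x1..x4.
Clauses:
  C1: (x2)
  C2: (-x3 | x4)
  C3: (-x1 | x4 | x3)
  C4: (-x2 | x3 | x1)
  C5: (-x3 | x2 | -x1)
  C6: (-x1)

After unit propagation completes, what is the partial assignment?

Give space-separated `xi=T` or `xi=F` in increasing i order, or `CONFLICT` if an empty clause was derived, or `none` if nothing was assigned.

unit clause [2] forces x2=T; simplify:
  drop -2 from [-2, 3, 1] -> [3, 1]
  satisfied 2 clause(s); 4 remain; assigned so far: [2]
unit clause [-1] forces x1=F; simplify:
  drop 1 from [3, 1] -> [3]
  satisfied 2 clause(s); 2 remain; assigned so far: [1, 2]
unit clause [3] forces x3=T; simplify:
  drop -3 from [-3, 4] -> [4]
  satisfied 1 clause(s); 1 remain; assigned so far: [1, 2, 3]
unit clause [4] forces x4=T; simplify:
  satisfied 1 clause(s); 0 remain; assigned so far: [1, 2, 3, 4]

Answer: x1=F x2=T x3=T x4=T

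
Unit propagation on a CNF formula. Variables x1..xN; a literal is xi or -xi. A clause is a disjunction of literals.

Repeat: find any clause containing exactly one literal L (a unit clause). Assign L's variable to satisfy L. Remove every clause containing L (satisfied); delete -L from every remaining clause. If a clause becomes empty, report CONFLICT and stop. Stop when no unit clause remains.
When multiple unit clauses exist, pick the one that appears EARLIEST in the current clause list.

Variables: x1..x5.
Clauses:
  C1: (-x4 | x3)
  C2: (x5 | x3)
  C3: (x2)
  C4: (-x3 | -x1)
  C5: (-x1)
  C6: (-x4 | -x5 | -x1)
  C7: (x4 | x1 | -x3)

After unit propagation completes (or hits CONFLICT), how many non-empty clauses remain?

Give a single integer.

Answer: 3

Derivation:
unit clause [2] forces x2=T; simplify:
  satisfied 1 clause(s); 6 remain; assigned so far: [2]
unit clause [-1] forces x1=F; simplify:
  drop 1 from [4, 1, -3] -> [4, -3]
  satisfied 3 clause(s); 3 remain; assigned so far: [1, 2]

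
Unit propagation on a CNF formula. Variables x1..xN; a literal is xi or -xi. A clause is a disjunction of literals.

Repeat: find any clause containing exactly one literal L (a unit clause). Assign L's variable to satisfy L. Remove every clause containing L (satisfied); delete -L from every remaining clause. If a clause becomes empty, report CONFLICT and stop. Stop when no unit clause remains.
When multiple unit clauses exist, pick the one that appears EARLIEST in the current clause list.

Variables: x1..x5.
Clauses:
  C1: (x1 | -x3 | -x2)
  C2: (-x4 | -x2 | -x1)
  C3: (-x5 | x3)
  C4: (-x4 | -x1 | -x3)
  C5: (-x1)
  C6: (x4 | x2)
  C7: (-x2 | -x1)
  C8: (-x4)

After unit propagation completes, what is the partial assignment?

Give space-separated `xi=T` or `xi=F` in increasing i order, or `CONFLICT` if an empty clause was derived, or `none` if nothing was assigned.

Answer: x1=F x2=T x3=F x4=F x5=F

Derivation:
unit clause [-1] forces x1=F; simplify:
  drop 1 from [1, -3, -2] -> [-3, -2]
  satisfied 4 clause(s); 4 remain; assigned so far: [1]
unit clause [-4] forces x4=F; simplify:
  drop 4 from [4, 2] -> [2]
  satisfied 1 clause(s); 3 remain; assigned so far: [1, 4]
unit clause [2] forces x2=T; simplify:
  drop -2 from [-3, -2] -> [-3]
  satisfied 1 clause(s); 2 remain; assigned so far: [1, 2, 4]
unit clause [-3] forces x3=F; simplify:
  drop 3 from [-5, 3] -> [-5]
  satisfied 1 clause(s); 1 remain; assigned so far: [1, 2, 3, 4]
unit clause [-5] forces x5=F; simplify:
  satisfied 1 clause(s); 0 remain; assigned so far: [1, 2, 3, 4, 5]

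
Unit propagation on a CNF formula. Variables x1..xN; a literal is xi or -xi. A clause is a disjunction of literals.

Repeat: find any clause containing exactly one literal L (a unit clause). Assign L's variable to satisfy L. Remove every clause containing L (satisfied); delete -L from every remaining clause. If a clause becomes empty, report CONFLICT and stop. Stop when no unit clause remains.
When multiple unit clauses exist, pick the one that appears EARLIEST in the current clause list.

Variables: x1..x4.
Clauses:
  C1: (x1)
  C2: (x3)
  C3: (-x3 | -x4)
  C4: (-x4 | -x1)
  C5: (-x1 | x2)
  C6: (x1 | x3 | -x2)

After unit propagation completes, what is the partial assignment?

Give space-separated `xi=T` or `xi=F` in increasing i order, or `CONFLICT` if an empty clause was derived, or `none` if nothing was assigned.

unit clause [1] forces x1=T; simplify:
  drop -1 from [-4, -1] -> [-4]
  drop -1 from [-1, 2] -> [2]
  satisfied 2 clause(s); 4 remain; assigned so far: [1]
unit clause [3] forces x3=T; simplify:
  drop -3 from [-3, -4] -> [-4]
  satisfied 1 clause(s); 3 remain; assigned so far: [1, 3]
unit clause [-4] forces x4=F; simplify:
  satisfied 2 clause(s); 1 remain; assigned so far: [1, 3, 4]
unit clause [2] forces x2=T; simplify:
  satisfied 1 clause(s); 0 remain; assigned so far: [1, 2, 3, 4]

Answer: x1=T x2=T x3=T x4=F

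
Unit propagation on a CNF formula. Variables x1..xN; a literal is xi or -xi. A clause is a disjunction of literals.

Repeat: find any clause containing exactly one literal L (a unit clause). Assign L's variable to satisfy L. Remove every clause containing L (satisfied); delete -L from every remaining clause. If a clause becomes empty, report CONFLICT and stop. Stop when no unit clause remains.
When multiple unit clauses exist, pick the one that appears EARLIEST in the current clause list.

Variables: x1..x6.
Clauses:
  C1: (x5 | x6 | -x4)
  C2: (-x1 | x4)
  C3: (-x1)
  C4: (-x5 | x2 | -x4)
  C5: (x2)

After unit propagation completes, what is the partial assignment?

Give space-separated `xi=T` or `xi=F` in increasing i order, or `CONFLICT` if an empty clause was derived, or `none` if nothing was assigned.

unit clause [-1] forces x1=F; simplify:
  satisfied 2 clause(s); 3 remain; assigned so far: [1]
unit clause [2] forces x2=T; simplify:
  satisfied 2 clause(s); 1 remain; assigned so far: [1, 2]

Answer: x1=F x2=T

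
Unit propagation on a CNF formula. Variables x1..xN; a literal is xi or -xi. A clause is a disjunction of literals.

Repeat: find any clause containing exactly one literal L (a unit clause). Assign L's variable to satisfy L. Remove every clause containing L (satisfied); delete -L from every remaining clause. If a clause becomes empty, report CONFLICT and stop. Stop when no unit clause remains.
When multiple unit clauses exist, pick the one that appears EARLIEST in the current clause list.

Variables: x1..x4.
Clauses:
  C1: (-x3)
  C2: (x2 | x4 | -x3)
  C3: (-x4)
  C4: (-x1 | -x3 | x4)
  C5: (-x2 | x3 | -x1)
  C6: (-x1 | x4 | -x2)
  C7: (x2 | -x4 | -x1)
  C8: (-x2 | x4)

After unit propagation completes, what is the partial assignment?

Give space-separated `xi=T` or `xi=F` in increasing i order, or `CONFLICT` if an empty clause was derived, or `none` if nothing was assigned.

Answer: x2=F x3=F x4=F

Derivation:
unit clause [-3] forces x3=F; simplify:
  drop 3 from [-2, 3, -1] -> [-2, -1]
  satisfied 3 clause(s); 5 remain; assigned so far: [3]
unit clause [-4] forces x4=F; simplify:
  drop 4 from [-1, 4, -2] -> [-1, -2]
  drop 4 from [-2, 4] -> [-2]
  satisfied 2 clause(s); 3 remain; assigned so far: [3, 4]
unit clause [-2] forces x2=F; simplify:
  satisfied 3 clause(s); 0 remain; assigned so far: [2, 3, 4]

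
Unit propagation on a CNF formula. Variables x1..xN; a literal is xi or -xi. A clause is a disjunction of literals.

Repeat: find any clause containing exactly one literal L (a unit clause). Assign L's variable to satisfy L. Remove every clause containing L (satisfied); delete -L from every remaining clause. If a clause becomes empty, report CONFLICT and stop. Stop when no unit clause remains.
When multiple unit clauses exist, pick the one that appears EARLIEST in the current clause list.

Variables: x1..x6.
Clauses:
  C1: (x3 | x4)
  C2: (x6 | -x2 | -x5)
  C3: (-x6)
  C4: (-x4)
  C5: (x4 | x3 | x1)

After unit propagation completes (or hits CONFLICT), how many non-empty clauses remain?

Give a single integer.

unit clause [-6] forces x6=F; simplify:
  drop 6 from [6, -2, -5] -> [-2, -5]
  satisfied 1 clause(s); 4 remain; assigned so far: [6]
unit clause [-4] forces x4=F; simplify:
  drop 4 from [3, 4] -> [3]
  drop 4 from [4, 3, 1] -> [3, 1]
  satisfied 1 clause(s); 3 remain; assigned so far: [4, 6]
unit clause [3] forces x3=T; simplify:
  satisfied 2 clause(s); 1 remain; assigned so far: [3, 4, 6]

Answer: 1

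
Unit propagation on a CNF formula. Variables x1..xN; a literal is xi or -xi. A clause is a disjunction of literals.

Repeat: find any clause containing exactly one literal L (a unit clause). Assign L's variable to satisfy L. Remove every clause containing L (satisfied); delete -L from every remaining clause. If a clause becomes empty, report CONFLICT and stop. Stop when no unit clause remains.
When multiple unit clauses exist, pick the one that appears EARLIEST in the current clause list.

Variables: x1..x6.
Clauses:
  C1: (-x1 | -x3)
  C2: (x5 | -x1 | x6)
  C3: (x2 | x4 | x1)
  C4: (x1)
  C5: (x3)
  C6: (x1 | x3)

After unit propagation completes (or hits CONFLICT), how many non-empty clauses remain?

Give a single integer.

unit clause [1] forces x1=T; simplify:
  drop -1 from [-1, -3] -> [-3]
  drop -1 from [5, -1, 6] -> [5, 6]
  satisfied 3 clause(s); 3 remain; assigned so far: [1]
unit clause [-3] forces x3=F; simplify:
  drop 3 from [3] -> [] (empty!)
  satisfied 1 clause(s); 2 remain; assigned so far: [1, 3]
CONFLICT (empty clause)

Answer: 1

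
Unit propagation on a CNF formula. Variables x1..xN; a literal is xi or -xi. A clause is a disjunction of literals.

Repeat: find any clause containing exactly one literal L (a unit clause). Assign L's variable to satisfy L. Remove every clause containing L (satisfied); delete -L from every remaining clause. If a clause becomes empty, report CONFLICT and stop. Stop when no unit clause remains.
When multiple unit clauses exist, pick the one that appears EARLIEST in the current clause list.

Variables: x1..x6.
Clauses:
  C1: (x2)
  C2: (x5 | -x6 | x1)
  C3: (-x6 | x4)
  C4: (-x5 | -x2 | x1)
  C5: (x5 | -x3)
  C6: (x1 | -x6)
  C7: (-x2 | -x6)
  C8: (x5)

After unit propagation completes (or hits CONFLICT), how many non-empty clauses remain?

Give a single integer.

unit clause [2] forces x2=T; simplify:
  drop -2 from [-5, -2, 1] -> [-5, 1]
  drop -2 from [-2, -6] -> [-6]
  satisfied 1 clause(s); 7 remain; assigned so far: [2]
unit clause [-6] forces x6=F; simplify:
  satisfied 4 clause(s); 3 remain; assigned so far: [2, 6]
unit clause [5] forces x5=T; simplify:
  drop -5 from [-5, 1] -> [1]
  satisfied 2 clause(s); 1 remain; assigned so far: [2, 5, 6]
unit clause [1] forces x1=T; simplify:
  satisfied 1 clause(s); 0 remain; assigned so far: [1, 2, 5, 6]

Answer: 0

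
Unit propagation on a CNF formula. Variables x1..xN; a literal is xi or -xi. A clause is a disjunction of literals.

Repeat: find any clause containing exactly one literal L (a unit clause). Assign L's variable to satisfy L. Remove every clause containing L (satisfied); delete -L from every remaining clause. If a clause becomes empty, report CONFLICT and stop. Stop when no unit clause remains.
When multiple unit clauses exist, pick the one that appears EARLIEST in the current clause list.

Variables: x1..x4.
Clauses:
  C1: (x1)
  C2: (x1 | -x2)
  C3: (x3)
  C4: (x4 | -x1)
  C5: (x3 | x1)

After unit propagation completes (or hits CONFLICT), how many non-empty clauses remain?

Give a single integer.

Answer: 0

Derivation:
unit clause [1] forces x1=T; simplify:
  drop -1 from [4, -1] -> [4]
  satisfied 3 clause(s); 2 remain; assigned so far: [1]
unit clause [3] forces x3=T; simplify:
  satisfied 1 clause(s); 1 remain; assigned so far: [1, 3]
unit clause [4] forces x4=T; simplify:
  satisfied 1 clause(s); 0 remain; assigned so far: [1, 3, 4]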